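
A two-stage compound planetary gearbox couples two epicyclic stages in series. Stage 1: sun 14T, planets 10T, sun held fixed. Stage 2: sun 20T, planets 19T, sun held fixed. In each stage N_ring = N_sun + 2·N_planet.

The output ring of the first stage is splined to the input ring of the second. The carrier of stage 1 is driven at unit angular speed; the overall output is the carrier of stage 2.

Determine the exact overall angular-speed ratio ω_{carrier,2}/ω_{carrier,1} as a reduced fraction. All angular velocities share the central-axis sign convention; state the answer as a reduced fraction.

232/221

Stage 1: N_ring = 14 + 2·10 = 34
Stage 1: 14(ω_s−ω_c) = −34(ω_r−ω_c),  ω_s=0, ω_c=1
Stage 1: ω_r = 1 − (14/34)(0−1) = 24/17
  ⇒ ω_r¹/ω_c¹ = 24/17
Stage 2: N_ring = 20 + 2·19 = 58
Stage 2: 20(ω_s−ω_c) = −58(ω_r−ω_c),  ω_s=0, ω_r=1
Stage 2: 20(0−ω_c) = −58(1−ω_c)  ⇒  78ω_c = 58  ⇒  ω_c = 29/39
  ⇒ ω_c²/ω_r² = 29/39
Coupling ω_r² = ω_r¹ ⇒ overall = 24/17 × 29/39 = 232/221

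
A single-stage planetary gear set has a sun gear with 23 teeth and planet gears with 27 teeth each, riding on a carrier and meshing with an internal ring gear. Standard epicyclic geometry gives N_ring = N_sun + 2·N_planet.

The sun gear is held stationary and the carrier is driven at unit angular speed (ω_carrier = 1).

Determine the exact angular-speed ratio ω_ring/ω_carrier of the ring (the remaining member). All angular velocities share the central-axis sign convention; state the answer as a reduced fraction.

N_ring = 23 + 2·27 = 77
23(ω_s−ω_c) = −77(ω_r−ω_c),  ω_s=0, ω_c=1
ω_r = 1 − (23/77)(0−1) = 100/77
ω_r/ω_c = 100/77

100/77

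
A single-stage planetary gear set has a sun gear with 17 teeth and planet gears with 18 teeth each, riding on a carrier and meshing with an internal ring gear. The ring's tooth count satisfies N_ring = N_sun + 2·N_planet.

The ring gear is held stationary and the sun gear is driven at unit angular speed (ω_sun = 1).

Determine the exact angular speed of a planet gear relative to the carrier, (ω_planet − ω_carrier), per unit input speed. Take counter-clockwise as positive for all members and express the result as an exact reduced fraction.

N_ring = 17 + 2·18 = 53
17(ω_s−ω_c) = −53(ω_r−ω_c),  ω_r=0, ω_s=1
17(1−ω_c) = −53(0−ω_c)  ⇒  70ω_c = 17  ⇒  ω_c = 17/70
sun–planet: 17·(1−17/70) = −18·(ω_p−ω_c)  ⇒  ω_p−ω_c = −(17/18)·(53/70) = -901/1260

-901/1260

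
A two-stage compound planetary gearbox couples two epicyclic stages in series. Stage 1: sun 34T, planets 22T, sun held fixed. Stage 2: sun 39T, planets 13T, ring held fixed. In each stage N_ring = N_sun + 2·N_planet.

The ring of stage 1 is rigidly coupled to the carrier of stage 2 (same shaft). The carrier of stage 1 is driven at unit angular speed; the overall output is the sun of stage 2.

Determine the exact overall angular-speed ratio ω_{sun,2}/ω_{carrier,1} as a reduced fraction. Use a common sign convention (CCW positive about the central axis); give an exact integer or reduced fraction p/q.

Stage 1: N_ring = 34 + 2·22 = 78
Stage 1: 34(ω_s−ω_c) = −78(ω_r−ω_c),  ω_s=0, ω_c=1
Stage 1: ω_r = 1 − (34/78)(0−1) = 56/39
  ⇒ ω_r¹/ω_c¹ = 56/39
Stage 2: N_ring = 39 + 2·13 = 65
Stage 2: 39(ω_s−ω_c) = −65(ω_r−ω_c),  ω_r=0, ω_c=1
Stage 2: ω_s = 1 − (65/39)(0−1) = 8/3
  ⇒ ω_s²/ω_c² = 8/3
Coupling ω_c² = ω_r¹ ⇒ overall = 56/39 × 8/3 = 448/117

448/117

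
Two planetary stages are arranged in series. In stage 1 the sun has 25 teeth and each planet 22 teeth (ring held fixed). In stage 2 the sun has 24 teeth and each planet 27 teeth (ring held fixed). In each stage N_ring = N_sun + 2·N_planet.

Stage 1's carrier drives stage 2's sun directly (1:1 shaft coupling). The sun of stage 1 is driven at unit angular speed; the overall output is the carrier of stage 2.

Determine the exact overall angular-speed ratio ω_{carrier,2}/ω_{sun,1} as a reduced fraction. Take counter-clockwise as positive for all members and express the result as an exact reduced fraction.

50/799

Stage 1: N_ring = 25 + 2·22 = 69
Stage 1: 25(ω_s−ω_c) = −69(ω_r−ω_c),  ω_r=0, ω_s=1
Stage 1: 25(1−ω_c) = −69(0−ω_c)  ⇒  94ω_c = 25  ⇒  ω_c = 25/94
  ⇒ ω_c¹/ω_s¹ = 25/94
Stage 2: N_ring = 24 + 2·27 = 78
Stage 2: 24(ω_s−ω_c) = −78(ω_r−ω_c),  ω_r=0, ω_s=1
Stage 2: 24(1−ω_c) = −78(0−ω_c)  ⇒  102ω_c = 24  ⇒  ω_c = 4/17
  ⇒ ω_c²/ω_s² = 4/17
Coupling ω_s² = ω_c¹ ⇒ overall = 25/94 × 4/17 = 50/799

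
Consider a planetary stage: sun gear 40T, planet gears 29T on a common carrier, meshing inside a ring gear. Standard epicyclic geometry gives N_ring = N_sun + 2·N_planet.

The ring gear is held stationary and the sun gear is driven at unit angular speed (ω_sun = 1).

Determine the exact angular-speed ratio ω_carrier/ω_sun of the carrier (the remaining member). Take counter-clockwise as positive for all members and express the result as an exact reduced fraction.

20/69

N_ring = 40 + 2·29 = 98
40(ω_s−ω_c) = −98(ω_r−ω_c),  ω_r=0, ω_s=1
40(1−ω_c) = −98(0−ω_c)  ⇒  138ω_c = 40  ⇒  ω_c = 20/69
ω_c/ω_s = 20/69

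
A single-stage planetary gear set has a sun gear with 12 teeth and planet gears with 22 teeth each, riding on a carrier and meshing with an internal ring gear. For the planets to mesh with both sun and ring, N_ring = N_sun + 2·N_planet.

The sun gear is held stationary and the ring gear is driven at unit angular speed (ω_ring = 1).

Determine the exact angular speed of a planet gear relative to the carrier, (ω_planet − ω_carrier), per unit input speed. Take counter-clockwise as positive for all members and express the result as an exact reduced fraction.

84/187

N_ring = 12 + 2·22 = 56
12(ω_s−ω_c) = −56(ω_r−ω_c),  ω_s=0, ω_r=1
12(0−ω_c) = −56(1−ω_c)  ⇒  68ω_c = 56  ⇒  ω_c = 14/17
sun–planet: 12·(0−14/17) = −22·(ω_p−ω_c)  ⇒  ω_p−ω_c = −(12/22)·(-14/17) = 84/187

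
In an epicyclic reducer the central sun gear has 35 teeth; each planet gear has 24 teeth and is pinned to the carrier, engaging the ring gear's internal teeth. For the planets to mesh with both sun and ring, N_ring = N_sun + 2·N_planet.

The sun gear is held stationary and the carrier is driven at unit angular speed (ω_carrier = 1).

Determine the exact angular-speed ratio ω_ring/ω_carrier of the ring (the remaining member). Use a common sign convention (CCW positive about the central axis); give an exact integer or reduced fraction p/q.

118/83

N_ring = 35 + 2·24 = 83
35(ω_s−ω_c) = −83(ω_r−ω_c),  ω_s=0, ω_c=1
ω_r = 1 − (35/83)(0−1) = 118/83
ω_r/ω_c = 118/83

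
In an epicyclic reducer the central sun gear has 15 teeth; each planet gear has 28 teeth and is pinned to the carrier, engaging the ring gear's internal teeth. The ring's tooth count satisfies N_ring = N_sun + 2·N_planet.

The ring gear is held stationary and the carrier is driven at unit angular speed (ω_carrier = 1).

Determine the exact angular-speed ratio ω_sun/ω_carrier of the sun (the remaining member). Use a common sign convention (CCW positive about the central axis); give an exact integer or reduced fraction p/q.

86/15

N_ring = 15 + 2·28 = 71
15(ω_s−ω_c) = −71(ω_r−ω_c),  ω_r=0, ω_c=1
ω_s = 1 − (71/15)(0−1) = 86/15
ω_s/ω_c = 86/15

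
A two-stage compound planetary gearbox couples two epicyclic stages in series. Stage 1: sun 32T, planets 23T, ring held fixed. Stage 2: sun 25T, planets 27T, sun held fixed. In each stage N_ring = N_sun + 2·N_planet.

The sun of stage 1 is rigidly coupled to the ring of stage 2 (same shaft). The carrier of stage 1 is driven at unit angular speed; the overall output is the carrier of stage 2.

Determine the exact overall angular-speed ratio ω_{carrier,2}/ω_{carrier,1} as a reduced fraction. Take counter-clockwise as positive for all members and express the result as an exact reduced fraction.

4345/1664

Stage 1: N_ring = 32 + 2·23 = 78
Stage 1: 32(ω_s−ω_c) = −78(ω_r−ω_c),  ω_r=0, ω_c=1
Stage 1: ω_s = 1 − (78/32)(0−1) = 55/16
  ⇒ ω_s¹/ω_c¹ = 55/16
Stage 2: N_ring = 25 + 2·27 = 79
Stage 2: 25(ω_s−ω_c) = −79(ω_r−ω_c),  ω_s=0, ω_r=1
Stage 2: 25(0−ω_c) = −79(1−ω_c)  ⇒  104ω_c = 79  ⇒  ω_c = 79/104
  ⇒ ω_c²/ω_r² = 79/104
Coupling ω_r² = ω_s¹ ⇒ overall = 55/16 × 79/104 = 4345/1664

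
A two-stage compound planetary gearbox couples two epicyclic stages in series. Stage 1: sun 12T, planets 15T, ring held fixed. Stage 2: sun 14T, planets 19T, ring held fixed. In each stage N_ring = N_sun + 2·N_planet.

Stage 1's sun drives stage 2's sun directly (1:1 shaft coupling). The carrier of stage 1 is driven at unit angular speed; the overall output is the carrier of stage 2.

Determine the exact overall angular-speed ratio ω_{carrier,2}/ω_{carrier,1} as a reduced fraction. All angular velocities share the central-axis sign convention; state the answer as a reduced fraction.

Stage 1: N_ring = 12 + 2·15 = 42
Stage 1: 12(ω_s−ω_c) = −42(ω_r−ω_c),  ω_r=0, ω_c=1
Stage 1: ω_s = 1 − (42/12)(0−1) = 9/2
  ⇒ ω_s¹/ω_c¹ = 9/2
Stage 2: N_ring = 14 + 2·19 = 52
Stage 2: 14(ω_s−ω_c) = −52(ω_r−ω_c),  ω_r=0, ω_s=1
Stage 2: 14(1−ω_c) = −52(0−ω_c)  ⇒  66ω_c = 14  ⇒  ω_c = 7/33
  ⇒ ω_c²/ω_s² = 7/33
Coupling ω_s² = ω_s¹ ⇒ overall = 9/2 × 7/33 = 21/22

21/22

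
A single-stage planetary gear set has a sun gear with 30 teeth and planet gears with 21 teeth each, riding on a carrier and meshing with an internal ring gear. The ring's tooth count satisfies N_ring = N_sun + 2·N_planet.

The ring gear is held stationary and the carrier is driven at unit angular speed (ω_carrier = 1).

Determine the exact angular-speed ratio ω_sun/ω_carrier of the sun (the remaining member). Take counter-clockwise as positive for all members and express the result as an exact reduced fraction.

17/5

N_ring = 30 + 2·21 = 72
30(ω_s−ω_c) = −72(ω_r−ω_c),  ω_r=0, ω_c=1
ω_s = 1 − (72/30)(0−1) = 17/5
ω_s/ω_c = 17/5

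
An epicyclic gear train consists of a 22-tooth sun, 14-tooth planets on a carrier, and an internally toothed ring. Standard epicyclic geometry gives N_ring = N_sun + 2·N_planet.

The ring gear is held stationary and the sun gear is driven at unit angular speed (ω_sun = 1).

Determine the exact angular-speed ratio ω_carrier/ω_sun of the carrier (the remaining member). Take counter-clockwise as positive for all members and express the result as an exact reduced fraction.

N_ring = 22 + 2·14 = 50
22(ω_s−ω_c) = −50(ω_r−ω_c),  ω_r=0, ω_s=1
22(1−ω_c) = −50(0−ω_c)  ⇒  72ω_c = 22  ⇒  ω_c = 11/36
ω_c/ω_s = 11/36

11/36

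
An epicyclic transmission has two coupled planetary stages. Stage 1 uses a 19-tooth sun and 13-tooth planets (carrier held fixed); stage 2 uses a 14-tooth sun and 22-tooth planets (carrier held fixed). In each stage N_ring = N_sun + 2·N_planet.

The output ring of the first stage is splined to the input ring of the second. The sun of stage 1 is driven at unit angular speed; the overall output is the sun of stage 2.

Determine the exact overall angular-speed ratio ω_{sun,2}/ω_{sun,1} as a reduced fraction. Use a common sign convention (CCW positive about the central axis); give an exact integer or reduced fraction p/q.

Stage 1: N_ring = 19 + 2·13 = 45
Stage 1: 19(ω_s−ω_c) = −45(ω_r−ω_c),  ω_c=0, ω_s=1
Stage 1: ω_r = 0 − (19/45)(1−0) = -19/45
  ⇒ ω_r¹/ω_s¹ = -19/45
Stage 2: N_ring = 14 + 2·22 = 58
Stage 2: 14(ω_s−ω_c) = −58(ω_r−ω_c),  ω_c=0, ω_r=1
Stage 2: ω_s = 0 − (58/14)(1−0) = -29/7
  ⇒ ω_s²/ω_r² = -29/7
Coupling ω_r² = ω_r¹ ⇒ overall = -19/45 × -29/7 = 551/315

551/315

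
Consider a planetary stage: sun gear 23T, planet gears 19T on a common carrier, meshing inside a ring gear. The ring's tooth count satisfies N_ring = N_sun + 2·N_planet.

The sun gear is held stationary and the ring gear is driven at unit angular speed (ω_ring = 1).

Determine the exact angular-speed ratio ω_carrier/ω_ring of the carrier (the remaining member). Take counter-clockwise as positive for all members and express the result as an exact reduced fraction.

N_ring = 23 + 2·19 = 61
23(ω_s−ω_c) = −61(ω_r−ω_c),  ω_s=0, ω_r=1
23(0−ω_c) = −61(1−ω_c)  ⇒  84ω_c = 61  ⇒  ω_c = 61/84
ω_c/ω_r = 61/84

61/84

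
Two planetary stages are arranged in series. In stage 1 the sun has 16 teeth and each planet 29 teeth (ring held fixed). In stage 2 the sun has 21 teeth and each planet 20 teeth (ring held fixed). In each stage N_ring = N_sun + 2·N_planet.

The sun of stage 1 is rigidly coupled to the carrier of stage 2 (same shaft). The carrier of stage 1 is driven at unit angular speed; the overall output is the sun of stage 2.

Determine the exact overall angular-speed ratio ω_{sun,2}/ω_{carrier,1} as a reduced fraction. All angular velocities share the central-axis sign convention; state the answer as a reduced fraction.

Stage 1: N_ring = 16 + 2·29 = 74
Stage 1: 16(ω_s−ω_c) = −74(ω_r−ω_c),  ω_r=0, ω_c=1
Stage 1: ω_s = 1 − (74/16)(0−1) = 45/8
  ⇒ ω_s¹/ω_c¹ = 45/8
Stage 2: N_ring = 21 + 2·20 = 61
Stage 2: 21(ω_s−ω_c) = −61(ω_r−ω_c),  ω_r=0, ω_c=1
Stage 2: ω_s = 1 − (61/21)(0−1) = 82/21
  ⇒ ω_s²/ω_c² = 82/21
Coupling ω_c² = ω_s¹ ⇒ overall = 45/8 × 82/21 = 615/28

615/28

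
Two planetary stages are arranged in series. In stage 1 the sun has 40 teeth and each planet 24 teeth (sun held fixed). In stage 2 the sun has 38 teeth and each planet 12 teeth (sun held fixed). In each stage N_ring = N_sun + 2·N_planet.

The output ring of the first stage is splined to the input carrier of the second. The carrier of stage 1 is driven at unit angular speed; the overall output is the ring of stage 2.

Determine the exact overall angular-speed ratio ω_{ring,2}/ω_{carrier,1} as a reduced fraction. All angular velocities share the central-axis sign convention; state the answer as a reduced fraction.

800/341

Stage 1: N_ring = 40 + 2·24 = 88
Stage 1: 40(ω_s−ω_c) = −88(ω_r−ω_c),  ω_s=0, ω_c=1
Stage 1: ω_r = 1 − (40/88)(0−1) = 16/11
  ⇒ ω_r¹/ω_c¹ = 16/11
Stage 2: N_ring = 38 + 2·12 = 62
Stage 2: 38(ω_s−ω_c) = −62(ω_r−ω_c),  ω_s=0, ω_c=1
Stage 2: ω_r = 1 − (38/62)(0−1) = 50/31
  ⇒ ω_r²/ω_c² = 50/31
Coupling ω_c² = ω_r¹ ⇒ overall = 16/11 × 50/31 = 800/341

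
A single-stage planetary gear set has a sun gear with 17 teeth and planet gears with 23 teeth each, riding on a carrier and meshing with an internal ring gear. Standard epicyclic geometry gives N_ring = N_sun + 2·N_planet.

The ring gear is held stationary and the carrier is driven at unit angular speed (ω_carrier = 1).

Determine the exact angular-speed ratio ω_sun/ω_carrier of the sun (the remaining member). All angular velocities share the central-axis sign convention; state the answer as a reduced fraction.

N_ring = 17 + 2·23 = 63
17(ω_s−ω_c) = −63(ω_r−ω_c),  ω_r=0, ω_c=1
ω_s = 1 − (63/17)(0−1) = 80/17
ω_s/ω_c = 80/17

80/17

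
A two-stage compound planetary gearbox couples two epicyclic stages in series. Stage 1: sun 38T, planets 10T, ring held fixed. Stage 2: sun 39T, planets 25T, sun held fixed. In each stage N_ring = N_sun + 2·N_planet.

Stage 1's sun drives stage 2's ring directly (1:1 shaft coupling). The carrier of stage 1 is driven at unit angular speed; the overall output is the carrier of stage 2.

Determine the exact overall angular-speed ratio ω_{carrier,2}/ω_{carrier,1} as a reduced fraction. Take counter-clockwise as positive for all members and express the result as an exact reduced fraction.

Stage 1: N_ring = 38 + 2·10 = 58
Stage 1: 38(ω_s−ω_c) = −58(ω_r−ω_c),  ω_r=0, ω_c=1
Stage 1: ω_s = 1 − (58/38)(0−1) = 48/19
  ⇒ ω_s¹/ω_c¹ = 48/19
Stage 2: N_ring = 39 + 2·25 = 89
Stage 2: 39(ω_s−ω_c) = −89(ω_r−ω_c),  ω_s=0, ω_r=1
Stage 2: 39(0−ω_c) = −89(1−ω_c)  ⇒  128ω_c = 89  ⇒  ω_c = 89/128
  ⇒ ω_c²/ω_r² = 89/128
Coupling ω_r² = ω_s¹ ⇒ overall = 48/19 × 89/128 = 267/152

267/152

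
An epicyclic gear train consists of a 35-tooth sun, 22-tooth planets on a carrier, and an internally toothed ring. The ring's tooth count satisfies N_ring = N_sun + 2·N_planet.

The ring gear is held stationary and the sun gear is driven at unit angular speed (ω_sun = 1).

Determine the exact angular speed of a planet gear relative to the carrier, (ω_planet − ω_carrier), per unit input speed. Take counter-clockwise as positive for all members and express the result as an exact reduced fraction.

N_ring = 35 + 2·22 = 79
35(ω_s−ω_c) = −79(ω_r−ω_c),  ω_r=0, ω_s=1
35(1−ω_c) = −79(0−ω_c)  ⇒  114ω_c = 35  ⇒  ω_c = 35/114
sun–planet: 35·(1−35/114) = −22·(ω_p−ω_c)  ⇒  ω_p−ω_c = −(35/22)·(79/114) = -2765/2508

-2765/2508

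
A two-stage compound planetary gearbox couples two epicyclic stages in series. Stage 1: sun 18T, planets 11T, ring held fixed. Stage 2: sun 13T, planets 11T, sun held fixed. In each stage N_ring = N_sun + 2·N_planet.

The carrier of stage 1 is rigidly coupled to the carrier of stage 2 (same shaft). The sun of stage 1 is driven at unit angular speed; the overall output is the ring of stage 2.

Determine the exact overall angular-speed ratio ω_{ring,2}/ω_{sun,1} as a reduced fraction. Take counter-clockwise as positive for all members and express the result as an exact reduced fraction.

Stage 1: N_ring = 18 + 2·11 = 40
Stage 1: 18(ω_s−ω_c) = −40(ω_r−ω_c),  ω_r=0, ω_s=1
Stage 1: 18(1−ω_c) = −40(0−ω_c)  ⇒  58ω_c = 18  ⇒  ω_c = 9/29
  ⇒ ω_c¹/ω_s¹ = 9/29
Stage 2: N_ring = 13 + 2·11 = 35
Stage 2: 13(ω_s−ω_c) = −35(ω_r−ω_c),  ω_s=0, ω_c=1
Stage 2: ω_r = 1 − (13/35)(0−1) = 48/35
  ⇒ ω_r²/ω_c² = 48/35
Coupling ω_c² = ω_c¹ ⇒ overall = 9/29 × 48/35 = 432/1015

432/1015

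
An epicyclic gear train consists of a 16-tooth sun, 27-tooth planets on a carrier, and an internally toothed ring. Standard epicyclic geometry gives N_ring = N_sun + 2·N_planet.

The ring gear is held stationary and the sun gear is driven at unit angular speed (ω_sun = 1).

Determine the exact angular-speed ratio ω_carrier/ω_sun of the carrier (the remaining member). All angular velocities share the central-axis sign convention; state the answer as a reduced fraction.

8/43

N_ring = 16 + 2·27 = 70
16(ω_s−ω_c) = −70(ω_r−ω_c),  ω_r=0, ω_s=1
16(1−ω_c) = −70(0−ω_c)  ⇒  86ω_c = 16  ⇒  ω_c = 8/43
ω_c/ω_s = 8/43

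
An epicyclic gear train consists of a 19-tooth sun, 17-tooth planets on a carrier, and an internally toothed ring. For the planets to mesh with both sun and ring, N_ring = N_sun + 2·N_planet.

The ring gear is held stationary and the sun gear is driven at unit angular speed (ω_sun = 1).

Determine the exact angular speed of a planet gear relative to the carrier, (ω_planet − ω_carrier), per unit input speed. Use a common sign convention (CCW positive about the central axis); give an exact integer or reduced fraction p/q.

N_ring = 19 + 2·17 = 53
19(ω_s−ω_c) = −53(ω_r−ω_c),  ω_r=0, ω_s=1
19(1−ω_c) = −53(0−ω_c)  ⇒  72ω_c = 19  ⇒  ω_c = 19/72
sun–planet: 19·(1−19/72) = −17·(ω_p−ω_c)  ⇒  ω_p−ω_c = −(19/17)·(53/72) = -1007/1224

-1007/1224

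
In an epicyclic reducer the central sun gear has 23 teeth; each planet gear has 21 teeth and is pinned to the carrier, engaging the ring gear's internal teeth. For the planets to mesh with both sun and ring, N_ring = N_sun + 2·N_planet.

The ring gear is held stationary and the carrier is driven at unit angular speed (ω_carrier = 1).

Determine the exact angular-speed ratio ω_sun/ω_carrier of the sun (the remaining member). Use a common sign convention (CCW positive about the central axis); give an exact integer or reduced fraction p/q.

88/23

N_ring = 23 + 2·21 = 65
23(ω_s−ω_c) = −65(ω_r−ω_c),  ω_r=0, ω_c=1
ω_s = 1 − (65/23)(0−1) = 88/23
ω_s/ω_c = 88/23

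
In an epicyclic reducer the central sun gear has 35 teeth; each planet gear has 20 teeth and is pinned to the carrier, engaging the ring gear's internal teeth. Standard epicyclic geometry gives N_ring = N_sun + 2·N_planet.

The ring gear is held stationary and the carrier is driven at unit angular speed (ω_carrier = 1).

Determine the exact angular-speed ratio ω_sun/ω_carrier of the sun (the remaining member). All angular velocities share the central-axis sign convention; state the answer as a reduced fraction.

N_ring = 35 + 2·20 = 75
35(ω_s−ω_c) = −75(ω_r−ω_c),  ω_r=0, ω_c=1
ω_s = 1 − (75/35)(0−1) = 22/7
ω_s/ω_c = 22/7

22/7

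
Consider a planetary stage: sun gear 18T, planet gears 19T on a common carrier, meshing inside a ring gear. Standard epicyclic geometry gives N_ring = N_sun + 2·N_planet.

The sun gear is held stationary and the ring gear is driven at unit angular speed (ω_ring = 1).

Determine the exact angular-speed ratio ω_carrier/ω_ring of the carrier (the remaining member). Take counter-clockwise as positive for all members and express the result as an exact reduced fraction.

28/37

N_ring = 18 + 2·19 = 56
18(ω_s−ω_c) = −56(ω_r−ω_c),  ω_s=0, ω_r=1
18(0−ω_c) = −56(1−ω_c)  ⇒  74ω_c = 56  ⇒  ω_c = 28/37
ω_c/ω_r = 28/37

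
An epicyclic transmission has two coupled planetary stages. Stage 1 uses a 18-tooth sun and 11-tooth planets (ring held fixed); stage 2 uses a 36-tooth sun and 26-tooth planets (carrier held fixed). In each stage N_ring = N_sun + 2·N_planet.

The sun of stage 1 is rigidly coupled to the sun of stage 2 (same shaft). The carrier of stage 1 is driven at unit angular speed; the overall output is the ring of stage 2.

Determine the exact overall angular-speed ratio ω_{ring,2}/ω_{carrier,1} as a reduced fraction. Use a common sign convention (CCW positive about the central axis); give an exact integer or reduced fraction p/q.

-29/22

Stage 1: N_ring = 18 + 2·11 = 40
Stage 1: 18(ω_s−ω_c) = −40(ω_r−ω_c),  ω_r=0, ω_c=1
Stage 1: ω_s = 1 − (40/18)(0−1) = 29/9
  ⇒ ω_s¹/ω_c¹ = 29/9
Stage 2: N_ring = 36 + 2·26 = 88
Stage 2: 36(ω_s−ω_c) = −88(ω_r−ω_c),  ω_c=0, ω_s=1
Stage 2: ω_r = 0 − (36/88)(1−0) = -9/22
  ⇒ ω_r²/ω_s² = -9/22
Coupling ω_s² = ω_s¹ ⇒ overall = 29/9 × -9/22 = -29/22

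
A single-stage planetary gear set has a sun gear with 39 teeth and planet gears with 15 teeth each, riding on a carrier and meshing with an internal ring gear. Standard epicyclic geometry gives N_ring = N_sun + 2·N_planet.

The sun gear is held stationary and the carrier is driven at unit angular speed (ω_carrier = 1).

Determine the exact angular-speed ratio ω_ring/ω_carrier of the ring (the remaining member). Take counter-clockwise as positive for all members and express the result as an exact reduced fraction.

N_ring = 39 + 2·15 = 69
39(ω_s−ω_c) = −69(ω_r−ω_c),  ω_s=0, ω_c=1
ω_r = 1 − (39/69)(0−1) = 36/23
ω_r/ω_c = 36/23

36/23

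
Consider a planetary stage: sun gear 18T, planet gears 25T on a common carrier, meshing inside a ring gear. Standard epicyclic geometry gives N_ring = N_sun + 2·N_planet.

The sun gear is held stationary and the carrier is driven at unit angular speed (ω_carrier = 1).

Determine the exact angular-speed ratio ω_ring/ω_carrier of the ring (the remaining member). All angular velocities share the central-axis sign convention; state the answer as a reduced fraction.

N_ring = 18 + 2·25 = 68
18(ω_s−ω_c) = −68(ω_r−ω_c),  ω_s=0, ω_c=1
ω_r = 1 − (18/68)(0−1) = 43/34
ω_r/ω_c = 43/34

43/34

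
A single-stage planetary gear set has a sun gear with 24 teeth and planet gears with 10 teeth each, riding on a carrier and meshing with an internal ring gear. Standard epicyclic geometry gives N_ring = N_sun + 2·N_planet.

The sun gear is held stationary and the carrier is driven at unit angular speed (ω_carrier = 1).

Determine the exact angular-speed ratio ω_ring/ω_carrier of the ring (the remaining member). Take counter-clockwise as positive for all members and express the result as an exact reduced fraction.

N_ring = 24 + 2·10 = 44
24(ω_s−ω_c) = −44(ω_r−ω_c),  ω_s=0, ω_c=1
ω_r = 1 − (24/44)(0−1) = 17/11
ω_r/ω_c = 17/11

17/11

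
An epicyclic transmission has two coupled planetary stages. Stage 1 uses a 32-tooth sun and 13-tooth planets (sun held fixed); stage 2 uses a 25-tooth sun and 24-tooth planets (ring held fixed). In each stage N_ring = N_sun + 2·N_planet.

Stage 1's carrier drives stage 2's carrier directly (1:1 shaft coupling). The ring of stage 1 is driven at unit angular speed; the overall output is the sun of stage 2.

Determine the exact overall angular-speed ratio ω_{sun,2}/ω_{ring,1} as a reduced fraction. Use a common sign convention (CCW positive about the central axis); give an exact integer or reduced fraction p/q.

Stage 1: N_ring = 32 + 2·13 = 58
Stage 1: 32(ω_s−ω_c) = −58(ω_r−ω_c),  ω_s=0, ω_r=1
Stage 1: 32(0−ω_c) = −58(1−ω_c)  ⇒  90ω_c = 58  ⇒  ω_c = 29/45
  ⇒ ω_c¹/ω_r¹ = 29/45
Stage 2: N_ring = 25 + 2·24 = 73
Stage 2: 25(ω_s−ω_c) = −73(ω_r−ω_c),  ω_r=0, ω_c=1
Stage 2: ω_s = 1 − (73/25)(0−1) = 98/25
  ⇒ ω_s²/ω_c² = 98/25
Coupling ω_c² = ω_c¹ ⇒ overall = 29/45 × 98/25 = 2842/1125

2842/1125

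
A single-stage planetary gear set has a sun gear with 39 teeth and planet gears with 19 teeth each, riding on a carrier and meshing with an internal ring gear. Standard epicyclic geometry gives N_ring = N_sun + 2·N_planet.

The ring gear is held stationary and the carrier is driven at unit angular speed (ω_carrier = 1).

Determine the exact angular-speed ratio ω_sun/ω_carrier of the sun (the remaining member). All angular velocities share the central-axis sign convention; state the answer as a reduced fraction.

N_ring = 39 + 2·19 = 77
39(ω_s−ω_c) = −77(ω_r−ω_c),  ω_r=0, ω_c=1
ω_s = 1 − (77/39)(0−1) = 116/39
ω_s/ω_c = 116/39

116/39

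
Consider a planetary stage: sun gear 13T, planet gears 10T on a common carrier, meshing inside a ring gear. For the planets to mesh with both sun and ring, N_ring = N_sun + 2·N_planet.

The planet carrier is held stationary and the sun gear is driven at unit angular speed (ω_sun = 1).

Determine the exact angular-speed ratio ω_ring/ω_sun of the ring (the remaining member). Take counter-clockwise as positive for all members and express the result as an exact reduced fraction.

-13/33

N_ring = 13 + 2·10 = 33
13(ω_s−ω_c) = −33(ω_r−ω_c),  ω_c=0, ω_s=1
ω_r = 0 − (13/33)(1−0) = -13/33
ω_r/ω_s = -13/33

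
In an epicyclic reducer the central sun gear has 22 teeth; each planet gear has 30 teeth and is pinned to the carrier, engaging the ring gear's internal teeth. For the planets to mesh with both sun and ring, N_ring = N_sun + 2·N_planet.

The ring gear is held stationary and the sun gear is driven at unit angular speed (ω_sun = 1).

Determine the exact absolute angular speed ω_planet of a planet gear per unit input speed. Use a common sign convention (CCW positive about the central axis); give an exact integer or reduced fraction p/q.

-11/30

N_ring = 22 + 2·30 = 82
22(ω_s−ω_c) = −82(ω_r−ω_c),  ω_r=0, ω_s=1
22(1−ω_c) = −82(0−ω_c)  ⇒  104ω_c = 22  ⇒  ω_c = 11/52
sun–planet: 22·(1−11/52) = −30·(ω_p−ω_c)  ⇒  ω_p−ω_c = −(22/30)·(41/52) = -451/780
ω_p = 11/52 − 451/780 = -11/30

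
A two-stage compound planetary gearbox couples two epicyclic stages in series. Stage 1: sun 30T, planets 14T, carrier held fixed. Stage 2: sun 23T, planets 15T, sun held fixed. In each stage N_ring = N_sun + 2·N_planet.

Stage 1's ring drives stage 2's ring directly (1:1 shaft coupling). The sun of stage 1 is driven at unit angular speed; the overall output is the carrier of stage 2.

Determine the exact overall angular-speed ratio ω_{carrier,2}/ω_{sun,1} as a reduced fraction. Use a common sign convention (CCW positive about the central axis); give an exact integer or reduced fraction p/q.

-795/2204

Stage 1: N_ring = 30 + 2·14 = 58
Stage 1: 30(ω_s−ω_c) = −58(ω_r−ω_c),  ω_c=0, ω_s=1
Stage 1: ω_r = 0 − (30/58)(1−0) = -15/29
  ⇒ ω_r¹/ω_s¹ = -15/29
Stage 2: N_ring = 23 + 2·15 = 53
Stage 2: 23(ω_s−ω_c) = −53(ω_r−ω_c),  ω_s=0, ω_r=1
Stage 2: 23(0−ω_c) = −53(1−ω_c)  ⇒  76ω_c = 53  ⇒  ω_c = 53/76
  ⇒ ω_c²/ω_r² = 53/76
Coupling ω_r² = ω_r¹ ⇒ overall = -15/29 × 53/76 = -795/2204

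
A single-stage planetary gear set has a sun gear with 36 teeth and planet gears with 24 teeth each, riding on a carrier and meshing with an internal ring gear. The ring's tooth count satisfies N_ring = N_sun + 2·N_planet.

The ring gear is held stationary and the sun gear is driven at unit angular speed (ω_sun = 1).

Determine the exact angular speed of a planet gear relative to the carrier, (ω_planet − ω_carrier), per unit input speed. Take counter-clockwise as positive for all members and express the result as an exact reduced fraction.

N_ring = 36 + 2·24 = 84
36(ω_s−ω_c) = −84(ω_r−ω_c),  ω_r=0, ω_s=1
36(1−ω_c) = −84(0−ω_c)  ⇒  120ω_c = 36  ⇒  ω_c = 3/10
sun–planet: 36·(1−3/10) = −24·(ω_p−ω_c)  ⇒  ω_p−ω_c = −(36/24)·(7/10) = -21/20

-21/20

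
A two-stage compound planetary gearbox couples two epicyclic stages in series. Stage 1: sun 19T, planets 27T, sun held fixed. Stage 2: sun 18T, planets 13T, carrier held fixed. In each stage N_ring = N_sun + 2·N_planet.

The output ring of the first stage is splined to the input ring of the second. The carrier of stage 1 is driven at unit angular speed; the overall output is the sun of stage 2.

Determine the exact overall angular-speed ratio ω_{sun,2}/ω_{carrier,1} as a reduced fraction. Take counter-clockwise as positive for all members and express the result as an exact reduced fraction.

-2024/657

Stage 1: N_ring = 19 + 2·27 = 73
Stage 1: 19(ω_s−ω_c) = −73(ω_r−ω_c),  ω_s=0, ω_c=1
Stage 1: ω_r = 1 − (19/73)(0−1) = 92/73
  ⇒ ω_r¹/ω_c¹ = 92/73
Stage 2: N_ring = 18 + 2·13 = 44
Stage 2: 18(ω_s−ω_c) = −44(ω_r−ω_c),  ω_c=0, ω_r=1
Stage 2: ω_s = 0 − (44/18)(1−0) = -22/9
  ⇒ ω_s²/ω_r² = -22/9
Coupling ω_r² = ω_r¹ ⇒ overall = 92/73 × -22/9 = -2024/657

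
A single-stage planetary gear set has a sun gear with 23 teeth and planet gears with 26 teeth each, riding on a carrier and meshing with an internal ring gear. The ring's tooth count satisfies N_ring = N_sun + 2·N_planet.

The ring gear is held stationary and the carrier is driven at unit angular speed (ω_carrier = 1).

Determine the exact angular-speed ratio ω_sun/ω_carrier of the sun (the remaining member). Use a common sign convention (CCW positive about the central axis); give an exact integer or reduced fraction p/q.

N_ring = 23 + 2·26 = 75
23(ω_s−ω_c) = −75(ω_r−ω_c),  ω_r=0, ω_c=1
ω_s = 1 − (75/23)(0−1) = 98/23
ω_s/ω_c = 98/23

98/23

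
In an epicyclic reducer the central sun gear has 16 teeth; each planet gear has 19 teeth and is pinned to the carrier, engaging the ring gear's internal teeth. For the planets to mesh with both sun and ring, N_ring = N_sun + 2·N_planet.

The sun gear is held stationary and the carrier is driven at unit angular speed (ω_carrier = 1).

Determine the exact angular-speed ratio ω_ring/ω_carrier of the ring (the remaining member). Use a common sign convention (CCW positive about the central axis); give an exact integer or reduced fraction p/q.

N_ring = 16 + 2·19 = 54
16(ω_s−ω_c) = −54(ω_r−ω_c),  ω_s=0, ω_c=1
ω_r = 1 − (16/54)(0−1) = 35/27
ω_r/ω_c = 35/27

35/27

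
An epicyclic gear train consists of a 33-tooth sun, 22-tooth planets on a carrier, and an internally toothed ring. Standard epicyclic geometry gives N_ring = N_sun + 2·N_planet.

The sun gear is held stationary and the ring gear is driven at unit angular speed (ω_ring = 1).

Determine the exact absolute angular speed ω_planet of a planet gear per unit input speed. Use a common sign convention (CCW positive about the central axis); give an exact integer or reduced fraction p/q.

N_ring = 33 + 2·22 = 77
33(ω_s−ω_c) = −77(ω_r−ω_c),  ω_s=0, ω_r=1
33(0−ω_c) = −77(1−ω_c)  ⇒  110ω_c = 77  ⇒  ω_c = 7/10
sun–planet: 33·(0−7/10) = −22·(ω_p−ω_c)  ⇒  ω_p−ω_c = −(33/22)·(-7/10) = 21/20
ω_p = 7/10 + 21/20 = 7/4

7/4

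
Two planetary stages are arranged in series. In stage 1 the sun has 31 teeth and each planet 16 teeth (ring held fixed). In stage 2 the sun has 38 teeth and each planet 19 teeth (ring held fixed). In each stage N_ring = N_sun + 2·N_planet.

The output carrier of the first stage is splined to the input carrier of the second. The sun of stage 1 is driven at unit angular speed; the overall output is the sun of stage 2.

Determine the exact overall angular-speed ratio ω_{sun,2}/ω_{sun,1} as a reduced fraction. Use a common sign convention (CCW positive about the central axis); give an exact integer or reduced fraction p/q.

93/94

Stage 1: N_ring = 31 + 2·16 = 63
Stage 1: 31(ω_s−ω_c) = −63(ω_r−ω_c),  ω_r=0, ω_s=1
Stage 1: 31(1−ω_c) = −63(0−ω_c)  ⇒  94ω_c = 31  ⇒  ω_c = 31/94
  ⇒ ω_c¹/ω_s¹ = 31/94
Stage 2: N_ring = 38 + 2·19 = 76
Stage 2: 38(ω_s−ω_c) = −76(ω_r−ω_c),  ω_r=0, ω_c=1
Stage 2: ω_s = 1 − (76/38)(0−1) = 3
  ⇒ ω_s²/ω_c² = 3
Coupling ω_c² = ω_c¹ ⇒ overall = 31/94 × 3 = 93/94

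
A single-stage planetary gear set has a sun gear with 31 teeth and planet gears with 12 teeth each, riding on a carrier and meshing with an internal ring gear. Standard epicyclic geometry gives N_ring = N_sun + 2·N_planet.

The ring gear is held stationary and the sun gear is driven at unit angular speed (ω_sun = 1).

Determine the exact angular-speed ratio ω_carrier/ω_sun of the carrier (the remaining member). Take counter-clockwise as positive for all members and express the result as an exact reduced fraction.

31/86

N_ring = 31 + 2·12 = 55
31(ω_s−ω_c) = −55(ω_r−ω_c),  ω_r=0, ω_s=1
31(1−ω_c) = −55(0−ω_c)  ⇒  86ω_c = 31  ⇒  ω_c = 31/86
ω_c/ω_s = 31/86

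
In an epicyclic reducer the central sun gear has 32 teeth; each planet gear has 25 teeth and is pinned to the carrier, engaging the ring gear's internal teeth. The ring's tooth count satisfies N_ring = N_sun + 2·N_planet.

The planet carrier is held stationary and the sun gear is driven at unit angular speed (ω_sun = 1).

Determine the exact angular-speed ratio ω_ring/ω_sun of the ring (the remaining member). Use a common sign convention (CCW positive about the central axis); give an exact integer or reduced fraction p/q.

-16/41

N_ring = 32 + 2·25 = 82
32(ω_s−ω_c) = −82(ω_r−ω_c),  ω_c=0, ω_s=1
ω_r = 0 − (32/82)(1−0) = -16/41
ω_r/ω_s = -16/41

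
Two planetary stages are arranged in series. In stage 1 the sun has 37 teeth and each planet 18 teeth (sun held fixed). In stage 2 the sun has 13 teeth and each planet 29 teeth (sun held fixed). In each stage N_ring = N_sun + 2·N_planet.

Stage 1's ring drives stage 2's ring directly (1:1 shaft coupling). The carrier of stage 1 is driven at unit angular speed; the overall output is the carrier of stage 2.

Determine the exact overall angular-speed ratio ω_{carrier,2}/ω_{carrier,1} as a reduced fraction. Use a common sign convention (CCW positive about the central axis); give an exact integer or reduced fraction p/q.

Stage 1: N_ring = 37 + 2·18 = 73
Stage 1: 37(ω_s−ω_c) = −73(ω_r−ω_c),  ω_s=0, ω_c=1
Stage 1: ω_r = 1 − (37/73)(0−1) = 110/73
  ⇒ ω_r¹/ω_c¹ = 110/73
Stage 2: N_ring = 13 + 2·29 = 71
Stage 2: 13(ω_s−ω_c) = −71(ω_r−ω_c),  ω_s=0, ω_r=1
Stage 2: 13(0−ω_c) = −71(1−ω_c)  ⇒  84ω_c = 71  ⇒  ω_c = 71/84
  ⇒ ω_c²/ω_r² = 71/84
Coupling ω_r² = ω_r¹ ⇒ overall = 110/73 × 71/84 = 3905/3066

3905/3066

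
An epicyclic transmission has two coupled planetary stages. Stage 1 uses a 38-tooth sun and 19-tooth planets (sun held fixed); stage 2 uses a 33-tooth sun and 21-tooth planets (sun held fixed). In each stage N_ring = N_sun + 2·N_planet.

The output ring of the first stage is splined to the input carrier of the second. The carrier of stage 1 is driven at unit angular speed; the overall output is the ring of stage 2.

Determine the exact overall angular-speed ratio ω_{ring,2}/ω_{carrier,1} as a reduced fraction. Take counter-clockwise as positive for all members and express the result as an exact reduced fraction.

Stage 1: N_ring = 38 + 2·19 = 76
Stage 1: 38(ω_s−ω_c) = −76(ω_r−ω_c),  ω_s=0, ω_c=1
Stage 1: ω_r = 1 − (38/76)(0−1) = 3/2
  ⇒ ω_r¹/ω_c¹ = 3/2
Stage 2: N_ring = 33 + 2·21 = 75
Stage 2: 33(ω_s−ω_c) = −75(ω_r−ω_c),  ω_s=0, ω_c=1
Stage 2: ω_r = 1 − (33/75)(0−1) = 36/25
  ⇒ ω_r²/ω_c² = 36/25
Coupling ω_c² = ω_r¹ ⇒ overall = 3/2 × 36/25 = 54/25

54/25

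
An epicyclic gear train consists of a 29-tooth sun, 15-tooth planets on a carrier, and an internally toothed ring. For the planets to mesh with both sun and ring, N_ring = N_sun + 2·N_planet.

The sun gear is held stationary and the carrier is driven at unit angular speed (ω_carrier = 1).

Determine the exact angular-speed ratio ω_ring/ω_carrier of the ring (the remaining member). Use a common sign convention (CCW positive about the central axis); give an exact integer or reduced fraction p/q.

N_ring = 29 + 2·15 = 59
29(ω_s−ω_c) = −59(ω_r−ω_c),  ω_s=0, ω_c=1
ω_r = 1 − (29/59)(0−1) = 88/59
ω_r/ω_c = 88/59

88/59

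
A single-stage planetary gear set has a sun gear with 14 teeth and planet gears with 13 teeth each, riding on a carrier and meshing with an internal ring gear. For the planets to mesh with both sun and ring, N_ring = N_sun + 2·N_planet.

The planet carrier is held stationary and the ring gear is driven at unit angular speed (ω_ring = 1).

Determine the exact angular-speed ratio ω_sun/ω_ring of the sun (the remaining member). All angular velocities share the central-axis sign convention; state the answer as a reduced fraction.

N_ring = 14 + 2·13 = 40
14(ω_s−ω_c) = −40(ω_r−ω_c),  ω_c=0, ω_r=1
ω_s = 0 − (40/14)(1−0) = -20/7
ω_s/ω_r = -20/7

-20/7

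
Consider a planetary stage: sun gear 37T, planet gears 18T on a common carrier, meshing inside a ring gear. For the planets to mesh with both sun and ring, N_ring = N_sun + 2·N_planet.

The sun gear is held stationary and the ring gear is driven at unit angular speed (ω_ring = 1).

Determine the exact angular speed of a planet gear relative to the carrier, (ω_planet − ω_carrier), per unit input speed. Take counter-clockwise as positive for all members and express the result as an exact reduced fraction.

N_ring = 37 + 2·18 = 73
37(ω_s−ω_c) = −73(ω_r−ω_c),  ω_s=0, ω_r=1
37(0−ω_c) = −73(1−ω_c)  ⇒  110ω_c = 73  ⇒  ω_c = 73/110
sun–planet: 37·(0−73/110) = −18·(ω_p−ω_c)  ⇒  ω_p−ω_c = −(37/18)·(-73/110) = 2701/1980

2701/1980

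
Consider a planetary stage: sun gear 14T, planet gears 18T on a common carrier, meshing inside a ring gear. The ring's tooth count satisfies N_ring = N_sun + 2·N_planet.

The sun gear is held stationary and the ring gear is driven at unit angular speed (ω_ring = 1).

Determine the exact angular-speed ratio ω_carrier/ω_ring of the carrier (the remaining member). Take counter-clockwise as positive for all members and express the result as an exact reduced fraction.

N_ring = 14 + 2·18 = 50
14(ω_s−ω_c) = −50(ω_r−ω_c),  ω_s=0, ω_r=1
14(0−ω_c) = −50(1−ω_c)  ⇒  64ω_c = 50  ⇒  ω_c = 25/32
ω_c/ω_r = 25/32

25/32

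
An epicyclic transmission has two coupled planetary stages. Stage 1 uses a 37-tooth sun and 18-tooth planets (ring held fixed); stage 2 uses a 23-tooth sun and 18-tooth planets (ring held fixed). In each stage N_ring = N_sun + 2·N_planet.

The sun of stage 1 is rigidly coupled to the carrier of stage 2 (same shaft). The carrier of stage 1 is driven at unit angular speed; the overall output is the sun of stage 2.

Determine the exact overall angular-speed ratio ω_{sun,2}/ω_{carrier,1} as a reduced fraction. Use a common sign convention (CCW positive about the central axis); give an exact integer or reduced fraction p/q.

Stage 1: N_ring = 37 + 2·18 = 73
Stage 1: 37(ω_s−ω_c) = −73(ω_r−ω_c),  ω_r=0, ω_c=1
Stage 1: ω_s = 1 − (73/37)(0−1) = 110/37
  ⇒ ω_s¹/ω_c¹ = 110/37
Stage 2: N_ring = 23 + 2·18 = 59
Stage 2: 23(ω_s−ω_c) = −59(ω_r−ω_c),  ω_r=0, ω_c=1
Stage 2: ω_s = 1 − (59/23)(0−1) = 82/23
  ⇒ ω_s²/ω_c² = 82/23
Coupling ω_c² = ω_s¹ ⇒ overall = 110/37 × 82/23 = 9020/851

9020/851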